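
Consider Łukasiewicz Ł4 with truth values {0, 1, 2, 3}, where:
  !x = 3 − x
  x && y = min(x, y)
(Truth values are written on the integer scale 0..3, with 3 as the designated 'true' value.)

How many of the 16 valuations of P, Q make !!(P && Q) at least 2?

P = 0, Q = 0 ↦ 0  <
P = 0, Q = 1 ↦ 0  <
P = 0, Q = 2 ↦ 0  <
P = 0, Q = 3 ↦ 0  <
P = 1, Q = 0 ↦ 0  <
P = 1, Q = 1 ↦ 1  <
P = 1, Q = 2 ↦ 1  <
P = 1, Q = 3 ↦ 1  <
P = 2, Q = 0 ↦ 0  <
P = 2, Q = 1 ↦ 1  <
P = 2, Q = 2 ↦ 2  ≥
P = 2, Q = 3 ↦ 2  ≥
P = 3, Q = 0 ↦ 0  <
P = 3, Q = 1 ↦ 1  <
P = 3, Q = 2 ↦ 2  ≥
P = 3, Q = 3 ↦ 3  ≥
So 4 of the 16 assignments meet the threshold.

4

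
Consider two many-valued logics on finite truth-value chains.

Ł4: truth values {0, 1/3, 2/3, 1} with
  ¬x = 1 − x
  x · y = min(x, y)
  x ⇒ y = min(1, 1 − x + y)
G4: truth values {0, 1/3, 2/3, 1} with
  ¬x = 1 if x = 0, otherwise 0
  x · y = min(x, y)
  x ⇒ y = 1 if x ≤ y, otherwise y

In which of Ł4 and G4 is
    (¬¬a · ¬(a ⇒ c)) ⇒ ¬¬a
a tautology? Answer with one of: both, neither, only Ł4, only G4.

both

In Ł4: every assignment gives 1 — tautology.
In G4: every assignment gives 1 — tautology.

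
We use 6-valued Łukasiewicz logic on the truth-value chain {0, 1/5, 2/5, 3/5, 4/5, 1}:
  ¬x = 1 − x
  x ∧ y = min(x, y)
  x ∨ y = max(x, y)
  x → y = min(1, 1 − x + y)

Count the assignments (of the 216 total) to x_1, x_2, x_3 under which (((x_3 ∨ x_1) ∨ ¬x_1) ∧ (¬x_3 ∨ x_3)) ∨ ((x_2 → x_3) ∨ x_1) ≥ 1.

value 1: 146 assignments (counts)
value 4/5: 44 assignments
value 3/5: 26 assignments
So 146 of the 216 assignments meet the threshold.

146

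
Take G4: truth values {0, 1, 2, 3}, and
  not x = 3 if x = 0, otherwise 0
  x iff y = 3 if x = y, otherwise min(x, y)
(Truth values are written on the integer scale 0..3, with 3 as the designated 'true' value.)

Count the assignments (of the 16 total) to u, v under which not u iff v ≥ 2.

u = 0, v = 0 ↦ 0  <
u = 0, v = 1 ↦ 1  <
u = 0, v = 2 ↦ 2  ≥
u = 0, v = 3 ↦ 3  ≥
u = 1, v = 0 ↦ 3  ≥
u = 1, v = 1 ↦ 0  <
u = 1, v = 2 ↦ 0  <
u = 1, v = 3 ↦ 0  <
u = 2, v = 0 ↦ 3  ≥
u = 2, v = 1 ↦ 0  <
u = 2, v = 2 ↦ 0  <
u = 2, v = 3 ↦ 0  <
u = 3, v = 0 ↦ 3  ≥
u = 3, v = 1 ↦ 0  <
u = 3, v = 2 ↦ 0  <
u = 3, v = 3 ↦ 0  <
So 5 of the 16 assignments meet the threshold.

5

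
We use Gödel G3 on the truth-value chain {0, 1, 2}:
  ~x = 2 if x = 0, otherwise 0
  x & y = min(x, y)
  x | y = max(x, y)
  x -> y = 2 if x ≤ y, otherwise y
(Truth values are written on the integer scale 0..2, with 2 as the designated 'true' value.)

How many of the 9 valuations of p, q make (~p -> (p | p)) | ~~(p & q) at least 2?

6

p = 0, q = 0 ↦ 0  <
p = 0, q = 1 ↦ 0  <
p = 0, q = 2 ↦ 0  <
p = 1, q = 0 ↦ 2  ≥
p = 1, q = 1 ↦ 2  ≥
p = 1, q = 2 ↦ 2  ≥
p = 2, q = 0 ↦ 2  ≥
p = 2, q = 1 ↦ 2  ≥
p = 2, q = 2 ↦ 2  ≥
So 6 of the 9 assignments meet the threshold.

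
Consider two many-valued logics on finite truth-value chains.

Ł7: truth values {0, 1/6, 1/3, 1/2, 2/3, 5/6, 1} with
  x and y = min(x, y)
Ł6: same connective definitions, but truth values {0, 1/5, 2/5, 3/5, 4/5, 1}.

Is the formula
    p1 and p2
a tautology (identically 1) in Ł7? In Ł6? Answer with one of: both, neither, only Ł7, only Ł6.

In Ł7: at p1 = 0, p2 = 0 the value is 0 — not a tautology.
In Ł6: at p1 = 0, p2 = 0 the value is 0 — not a tautology.

neither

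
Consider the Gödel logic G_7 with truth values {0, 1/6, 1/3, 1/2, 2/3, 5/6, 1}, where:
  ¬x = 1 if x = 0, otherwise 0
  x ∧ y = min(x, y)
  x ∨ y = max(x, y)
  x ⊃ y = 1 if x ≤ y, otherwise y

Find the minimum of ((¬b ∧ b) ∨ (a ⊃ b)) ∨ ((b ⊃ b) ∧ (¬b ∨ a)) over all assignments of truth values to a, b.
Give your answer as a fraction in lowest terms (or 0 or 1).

Take a = 1/3, b = 1/6:
¬b = ¬1/6 = 0
¬b ∧ b = 0 ∧ 1/6 = 0
a ⊃ b = 1/3 ⊃ 1/6 = 1/6
(¬b ∧ b) ∨ (a ⊃ b) = 0 ∨ 1/6 = 1/6
b ⊃ b = 1/6 ⊃ 1/6 = 1
¬b = ¬1/6 = 0
¬b ∨ a = 0 ∨ 1/3 = 1/3
(b ⊃ b) ∧ (¬b ∨ a) = 1 ∧ 1/3 = 1/3
((¬b ∧ b) ∨ (a ⊃ b)) ∨ ((b ⊃ b) ∧ (¬b ∨ a)) = 1/6 ∨ 1/3 = 1/3
No assignment yields a value below 1/3, so this is the minimum.

1/3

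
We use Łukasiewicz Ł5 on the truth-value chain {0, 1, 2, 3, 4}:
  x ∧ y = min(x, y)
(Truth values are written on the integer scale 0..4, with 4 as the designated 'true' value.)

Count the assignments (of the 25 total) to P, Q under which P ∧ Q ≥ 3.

4

value 4: 1 assignment (counts)
value 3: 3 assignments (counts)
value 2: 5 assignments
value 1: 7 assignments
value 0: 9 assignments
So 4 of the 25 assignments meet the threshold.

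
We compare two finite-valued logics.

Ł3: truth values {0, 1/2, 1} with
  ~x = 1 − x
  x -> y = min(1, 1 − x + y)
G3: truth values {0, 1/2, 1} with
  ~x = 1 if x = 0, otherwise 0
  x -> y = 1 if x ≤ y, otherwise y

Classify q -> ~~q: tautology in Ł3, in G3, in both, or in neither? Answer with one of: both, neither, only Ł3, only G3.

In Ł3: every assignment gives 1 — tautology.
In G3: every assignment gives 1 — tautology.

both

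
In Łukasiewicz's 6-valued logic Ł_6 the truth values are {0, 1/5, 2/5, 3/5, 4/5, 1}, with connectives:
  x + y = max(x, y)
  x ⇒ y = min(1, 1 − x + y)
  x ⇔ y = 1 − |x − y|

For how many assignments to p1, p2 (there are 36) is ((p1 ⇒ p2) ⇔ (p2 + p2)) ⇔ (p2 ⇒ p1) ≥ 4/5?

value 1: 8 assignments (counts)
value 4/5: 10 assignments (counts)
value 3/5: 7 assignments
value 2/5: 6 assignments
value 1/5: 3 assignments
value 0: 2 assignments
So 18 of the 36 assignments meet the threshold.

18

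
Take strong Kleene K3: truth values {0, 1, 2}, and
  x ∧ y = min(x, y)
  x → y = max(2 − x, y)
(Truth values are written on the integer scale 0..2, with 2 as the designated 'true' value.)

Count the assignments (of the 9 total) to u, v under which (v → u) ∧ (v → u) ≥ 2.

u = 0, v = 0 ↦ 2  ≥
u = 0, v = 1 ↦ 1  <
u = 0, v = 2 ↦ 0  <
u = 1, v = 0 ↦ 2  ≥
u = 1, v = 1 ↦ 1  <
u = 1, v = 2 ↦ 1  <
u = 2, v = 0 ↦ 2  ≥
u = 2, v = 1 ↦ 2  ≥
u = 2, v = 2 ↦ 2  ≥
So 5 of the 9 assignments meet the threshold.

5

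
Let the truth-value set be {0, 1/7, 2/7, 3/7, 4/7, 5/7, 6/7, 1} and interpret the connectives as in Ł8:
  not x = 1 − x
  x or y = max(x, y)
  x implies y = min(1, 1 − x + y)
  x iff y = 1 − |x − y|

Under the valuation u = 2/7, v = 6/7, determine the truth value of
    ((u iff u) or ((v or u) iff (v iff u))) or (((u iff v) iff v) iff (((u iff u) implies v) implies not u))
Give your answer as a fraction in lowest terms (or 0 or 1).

1

u iff u = 2/7 iff 2/7 = 1
v or u = 6/7 or 2/7 = 6/7
v iff u = 6/7 iff 2/7 = 3/7
(v or u) iff (v iff u) = 6/7 iff 3/7 = 4/7
(u iff u) or ((v or u) iff (v iff u)) = 1 or 4/7 = 1
u iff v = 2/7 iff 6/7 = 3/7
(u iff v) iff v = 3/7 iff 6/7 = 4/7
u iff u = 2/7 iff 2/7 = 1
(u iff u) implies v = 1 implies 6/7 = 6/7
not u = not 2/7 = 5/7
((u iff u) implies v) implies not u = 6/7 implies 5/7 = 6/7
((u iff v) iff v) iff (((u iff u) implies v) implies not u) = 4/7 iff 6/7 = 5/7
((u iff u) or ((v or u) iff (v iff u))) or (((u iff v) iff v) iff (((u iff u) implies v) implies not u)) = 1 or 5/7 = 1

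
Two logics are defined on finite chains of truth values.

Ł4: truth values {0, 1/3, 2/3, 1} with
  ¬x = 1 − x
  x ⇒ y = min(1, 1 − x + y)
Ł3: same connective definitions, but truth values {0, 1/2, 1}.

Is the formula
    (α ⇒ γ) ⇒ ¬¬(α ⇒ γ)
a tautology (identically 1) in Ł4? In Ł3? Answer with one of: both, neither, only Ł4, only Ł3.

In Ł4: every assignment gives 1 — tautology.
In Ł3: every assignment gives 1 — tautology.

both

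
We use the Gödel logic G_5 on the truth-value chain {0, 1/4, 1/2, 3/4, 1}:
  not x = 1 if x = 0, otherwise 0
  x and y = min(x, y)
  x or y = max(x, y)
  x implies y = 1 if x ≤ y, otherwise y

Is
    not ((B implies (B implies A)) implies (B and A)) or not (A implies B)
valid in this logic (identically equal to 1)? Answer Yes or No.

Counterexample: take A = 0, B = 1/4.
B implies A = 1/4 implies 0 = 0
B implies (B implies A) = 1/4 implies 0 = 0
B and A = 1/4 and 0 = 0
(B implies (B implies A)) implies (B and A) = 0 implies 0 = 1
not ((B implies (B implies A)) implies (B and A)) = not 1 = 0
A implies B = 0 implies 1/4 = 1
not (A implies B) = not 1 = 0
not ((B implies (B implies A)) implies (B and A)) or not (A implies B) = 0 or 0 = 0
This gives 0 ≠ 1.

No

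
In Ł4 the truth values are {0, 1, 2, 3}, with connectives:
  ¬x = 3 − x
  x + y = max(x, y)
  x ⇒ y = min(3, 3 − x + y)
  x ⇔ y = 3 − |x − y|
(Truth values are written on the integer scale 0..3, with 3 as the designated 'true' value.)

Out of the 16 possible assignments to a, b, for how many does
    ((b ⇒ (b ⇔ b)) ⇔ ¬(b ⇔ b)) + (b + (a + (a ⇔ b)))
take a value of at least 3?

10

a = 0, b = 0 ↦ 3  ≥
a = 0, b = 1 ↦ 2  <
a = 0, b = 2 ↦ 2  <
a = 0, b = 3 ↦ 3  ≥
a = 1, b = 0 ↦ 2  <
a = 1, b = 1 ↦ 3  ≥
a = 1, b = 2 ↦ 2  <
a = 1, b = 3 ↦ 3  ≥
a = 2, b = 0 ↦ 2  <
a = 2, b = 1 ↦ 2  <
a = 2, b = 2 ↦ 3  ≥
a = 2, b = 3 ↦ 3  ≥
a = 3, b = 0 ↦ 3  ≥
a = 3, b = 1 ↦ 3  ≥
a = 3, b = 2 ↦ 3  ≥
a = 3, b = 3 ↦ 3  ≥
So 10 of the 16 assignments meet the threshold.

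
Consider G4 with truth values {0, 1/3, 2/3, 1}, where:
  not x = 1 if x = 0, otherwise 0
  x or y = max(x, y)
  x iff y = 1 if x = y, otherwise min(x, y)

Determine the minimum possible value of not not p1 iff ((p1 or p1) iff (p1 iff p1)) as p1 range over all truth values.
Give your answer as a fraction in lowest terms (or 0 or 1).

Take p1 = 1/3:
not p1 = not 1/3 = 0
not not p1 = not 0 = 1
p1 or p1 = 1/3 or 1/3 = 1/3
p1 iff p1 = 1/3 iff 1/3 = 1
(p1 or p1) iff (p1 iff p1) = 1/3 iff 1 = 1/3
not not p1 iff ((p1 or p1) iff (p1 iff p1)) = 1 iff 1/3 = 1/3
No assignment yields a value below 1/3, so this is the minimum.

1/3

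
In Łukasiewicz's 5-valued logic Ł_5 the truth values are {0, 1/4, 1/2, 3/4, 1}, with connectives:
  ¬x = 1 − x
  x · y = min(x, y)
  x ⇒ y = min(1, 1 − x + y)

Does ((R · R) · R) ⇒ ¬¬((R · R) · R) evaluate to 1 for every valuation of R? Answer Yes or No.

Yes

R = 0 ↦ 1
R = 1/4 ↦ 1
R = 1/2 ↦ 1
R = 3/4 ↦ 1
R = 1 ↦ 1
Every assignment gives a value ≥ 1.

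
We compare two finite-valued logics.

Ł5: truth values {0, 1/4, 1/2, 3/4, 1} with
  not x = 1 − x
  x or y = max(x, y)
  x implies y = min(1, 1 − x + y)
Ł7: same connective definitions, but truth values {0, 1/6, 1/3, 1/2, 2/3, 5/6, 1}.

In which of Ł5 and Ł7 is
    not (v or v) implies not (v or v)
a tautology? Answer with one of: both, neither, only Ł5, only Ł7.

both

In Ł5: every assignment gives 1 — tautology.
In Ł7: every assignment gives 1 — tautology.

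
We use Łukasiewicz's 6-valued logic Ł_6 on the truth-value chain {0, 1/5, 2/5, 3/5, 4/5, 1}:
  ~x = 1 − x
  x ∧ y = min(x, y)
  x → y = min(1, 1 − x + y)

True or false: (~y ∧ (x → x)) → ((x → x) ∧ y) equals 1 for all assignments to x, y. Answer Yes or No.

No

Counterexample: take x = 0, y = 0.
~y = ~0 = 1
x → x = 0 → 0 = 1
~y ∧ (x → x) = 1 ∧ 1 = 1
x → x = 0 → 0 = 1
(x → x) ∧ y = 1 ∧ 0 = 0
(~y ∧ (x → x)) → ((x → x) ∧ y) = 1 → 0 = 0
This gives 0 ≠ 1.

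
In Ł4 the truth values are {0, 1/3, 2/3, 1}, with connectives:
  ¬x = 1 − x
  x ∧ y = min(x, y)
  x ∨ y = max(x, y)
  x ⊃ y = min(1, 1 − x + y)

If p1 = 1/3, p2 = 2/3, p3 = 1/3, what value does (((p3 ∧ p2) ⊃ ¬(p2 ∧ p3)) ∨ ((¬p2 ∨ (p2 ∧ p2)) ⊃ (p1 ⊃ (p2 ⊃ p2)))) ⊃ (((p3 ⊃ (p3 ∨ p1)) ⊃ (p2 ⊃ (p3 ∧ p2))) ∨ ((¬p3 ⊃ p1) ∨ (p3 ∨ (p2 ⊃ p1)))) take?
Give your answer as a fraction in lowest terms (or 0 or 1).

p3 ∧ p2 = 1/3 ∧ 2/3 = 1/3
p2 ∧ p3 = 2/3 ∧ 1/3 = 1/3
¬(p2 ∧ p3) = ¬1/3 = 2/3
(p3 ∧ p2) ⊃ ¬(p2 ∧ p3) = 1/3 ⊃ 2/3 = 1
¬p2 = ¬2/3 = 1/3
p2 ∧ p2 = 2/3 ∧ 2/3 = 2/3
¬p2 ∨ (p2 ∧ p2) = 1/3 ∨ 2/3 = 2/3
p2 ⊃ p2 = 2/3 ⊃ 2/3 = 1
p1 ⊃ (p2 ⊃ p2) = 1/3 ⊃ 1 = 1
(¬p2 ∨ (p2 ∧ p2)) ⊃ (p1 ⊃ (p2 ⊃ p2)) = 2/3 ⊃ 1 = 1
((p3 ∧ p2) ⊃ ¬(p2 ∧ p3)) ∨ ((¬p2 ∨ (p2 ∧ p2)) ⊃ (p1 ⊃ (p2 ⊃ p2))) = 1 ∨ 1 = 1
p3 ∨ p1 = 1/3 ∨ 1/3 = 1/3
p3 ⊃ (p3 ∨ p1) = 1/3 ⊃ 1/3 = 1
p3 ∧ p2 = 1/3 ∧ 2/3 = 1/3
p2 ⊃ (p3 ∧ p2) = 2/3 ⊃ 1/3 = 2/3
(p3 ⊃ (p3 ∨ p1)) ⊃ (p2 ⊃ (p3 ∧ p2)) = 1 ⊃ 2/3 = 2/3
¬p3 = ¬1/3 = 2/3
¬p3 ⊃ p1 = 2/3 ⊃ 1/3 = 2/3
p2 ⊃ p1 = 2/3 ⊃ 1/3 = 2/3
p3 ∨ (p2 ⊃ p1) = 1/3 ∨ 2/3 = 2/3
(¬p3 ⊃ p1) ∨ (p3 ∨ (p2 ⊃ p1)) = 2/3 ∨ 2/3 = 2/3
((p3 ⊃ (p3 ∨ p1)) ⊃ (p2 ⊃ (p3 ∧ p2))) ∨ ((¬p3 ⊃ p1) ∨ (p3 ∨ (p2 ⊃ p1))) = 2/3 ∨ 2/3 = 2/3
(((p3 ∧ p2) ⊃ ¬(p2 ∧ p3)) ∨ ((¬p2 ∨ (p2 ∧ p2)) ⊃ (p1 ⊃ (p2 ⊃ p2)))) ⊃ (((p3 ⊃ (p3 ∨ p1)) ⊃ (p2 ⊃ (p3 ∧ p2))) ∨ ((¬p3 ⊃ p1) ∨ (p3 ∨ (p2 ⊃ p1)))) = 1 ⊃ 2/3 = 2/3

2/3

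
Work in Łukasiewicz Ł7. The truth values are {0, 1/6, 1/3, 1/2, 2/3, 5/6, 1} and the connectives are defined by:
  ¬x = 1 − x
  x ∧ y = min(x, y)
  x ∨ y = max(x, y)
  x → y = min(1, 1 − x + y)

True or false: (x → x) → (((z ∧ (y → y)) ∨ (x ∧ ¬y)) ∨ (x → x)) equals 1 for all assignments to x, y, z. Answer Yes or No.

At x = 2/3, y = 1, z = 2/3, for instance:
x → x = 2/3 → 2/3 = 1
y → y = 1 → 1 = 1
z ∧ (y → y) = 2/3 ∧ 1 = 2/3
¬y = ¬1 = 0
x ∧ ¬y = 2/3 ∧ 0 = 0
(z ∧ (y → y)) ∨ (x ∧ ¬y) = 2/3 ∨ 0 = 2/3
((z ∧ (y → y)) ∨ (x ∧ ¬y)) ∨ (x → x) = 2/3 ∨ 1 = 1
(x → x) → (((z ∧ (y → y)) ∨ (x ∧ ¬y)) ∨ (x → x)) = 1 → 1 = 1
and checking the remaining 342 assignments likewise gives ≥ 1 in every case.

Yes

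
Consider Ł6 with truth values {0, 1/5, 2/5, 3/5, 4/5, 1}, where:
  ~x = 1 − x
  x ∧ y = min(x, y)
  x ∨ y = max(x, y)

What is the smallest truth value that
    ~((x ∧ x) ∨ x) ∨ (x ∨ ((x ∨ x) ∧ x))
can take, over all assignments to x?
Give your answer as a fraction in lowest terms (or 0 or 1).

Take x = 2/5:
x ∧ x = 2/5 ∧ 2/5 = 2/5
(x ∧ x) ∨ x = 2/5 ∨ 2/5 = 2/5
~((x ∧ x) ∨ x) = ~2/5 = 3/5
x ∨ x = 2/5 ∨ 2/5 = 2/5
(x ∨ x) ∧ x = 2/5 ∧ 2/5 = 2/5
x ∨ ((x ∨ x) ∧ x) = 2/5 ∨ 2/5 = 2/5
~((x ∧ x) ∨ x) ∨ (x ∨ ((x ∨ x) ∧ x)) = 3/5 ∨ 2/5 = 3/5
No assignment yields a value below 3/5, so this is the minimum.

3/5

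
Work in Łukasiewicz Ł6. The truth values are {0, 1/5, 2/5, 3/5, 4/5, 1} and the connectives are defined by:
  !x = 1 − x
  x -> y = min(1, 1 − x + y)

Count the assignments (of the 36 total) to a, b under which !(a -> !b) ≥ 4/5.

value 1: 1 assignment (counts)
value 4/5: 2 assignments (counts)
value 3/5: 3 assignments
value 2/5: 4 assignments
value 1/5: 5 assignments
value 0: 21 assignments
So 3 of the 36 assignments meet the threshold.

3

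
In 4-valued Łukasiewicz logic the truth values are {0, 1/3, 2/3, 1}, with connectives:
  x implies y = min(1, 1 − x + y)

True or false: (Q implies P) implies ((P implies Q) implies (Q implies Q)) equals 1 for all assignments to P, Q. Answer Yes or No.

Yes

P = 0, Q = 0 ↦ 1
P = 0, Q = 1/3 ↦ 1
P = 0, Q = 2/3 ↦ 1
P = 0, Q = 1 ↦ 1
P = 1/3, Q = 0 ↦ 1
P = 1/3, Q = 1/3 ↦ 1
P = 1/3, Q = 2/3 ↦ 1
P = 1/3, Q = 1 ↦ 1
P = 2/3, Q = 0 ↦ 1
P = 2/3, Q = 1/3 ↦ 1
P = 2/3, Q = 2/3 ↦ 1
P = 2/3, Q = 1 ↦ 1
P = 1, Q = 0 ↦ 1
P = 1, Q = 1/3 ↦ 1
P = 1, Q = 2/3 ↦ 1
P = 1, Q = 1 ↦ 1
Every assignment gives a value ≥ 1.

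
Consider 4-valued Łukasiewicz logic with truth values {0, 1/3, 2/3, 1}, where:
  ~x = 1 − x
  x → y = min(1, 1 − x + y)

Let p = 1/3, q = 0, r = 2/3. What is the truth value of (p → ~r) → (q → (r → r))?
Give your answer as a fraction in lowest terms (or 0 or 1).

~r = ~2/3 = 1/3
p → ~r = 1/3 → 1/3 = 1
r → r = 2/3 → 2/3 = 1
q → (r → r) = 0 → 1 = 1
(p → ~r) → (q → (r → r)) = 1 → 1 = 1

1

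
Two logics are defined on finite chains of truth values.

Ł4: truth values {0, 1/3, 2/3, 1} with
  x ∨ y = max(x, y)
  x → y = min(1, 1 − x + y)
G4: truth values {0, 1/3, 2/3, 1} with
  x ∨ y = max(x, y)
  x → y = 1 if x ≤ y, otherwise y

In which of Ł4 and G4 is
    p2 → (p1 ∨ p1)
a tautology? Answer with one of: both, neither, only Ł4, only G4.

In Ł4: at p1 = 0, p2 = 1/3 the value is 2/3 — not a tautology.
In G4: at p1 = 0, p2 = 1/3 the value is 0 — not a tautology.

neither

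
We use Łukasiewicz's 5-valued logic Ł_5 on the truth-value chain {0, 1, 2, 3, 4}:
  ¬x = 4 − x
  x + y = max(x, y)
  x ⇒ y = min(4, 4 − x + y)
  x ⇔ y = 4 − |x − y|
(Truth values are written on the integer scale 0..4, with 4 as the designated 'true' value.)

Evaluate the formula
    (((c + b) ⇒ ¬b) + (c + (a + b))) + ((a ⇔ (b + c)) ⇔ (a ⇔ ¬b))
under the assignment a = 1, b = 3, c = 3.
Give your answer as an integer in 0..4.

c + b = 3 + 3 = 3
¬b = ¬3 = 1
(c + b) ⇒ ¬b = 3 ⇒ 1 = 2
a + b = 1 + 3 = 3
c + (a + b) = 3 + 3 = 3
((c + b) ⇒ ¬b) + (c + (a + b)) = 2 + 3 = 3
b + c = 3 + 3 = 3
a ⇔ (b + c) = 1 ⇔ 3 = 2
¬b = ¬3 = 1
a ⇔ ¬b = 1 ⇔ 1 = 4
(a ⇔ (b + c)) ⇔ (a ⇔ ¬b) = 2 ⇔ 4 = 2
(((c + b) ⇒ ¬b) + (c + (a + b))) + ((a ⇔ (b + c)) ⇔ (a ⇔ ¬b)) = 3 + 2 = 3

3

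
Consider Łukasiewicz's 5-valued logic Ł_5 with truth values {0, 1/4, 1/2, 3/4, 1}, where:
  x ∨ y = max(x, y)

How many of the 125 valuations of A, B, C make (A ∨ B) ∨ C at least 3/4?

98

value 1: 61 assignments (counts)
value 3/4: 37 assignments (counts)
value 1/2: 19 assignments
value 1/4: 7 assignments
value 0: 1 assignment
So 98 of the 125 assignments meet the threshold.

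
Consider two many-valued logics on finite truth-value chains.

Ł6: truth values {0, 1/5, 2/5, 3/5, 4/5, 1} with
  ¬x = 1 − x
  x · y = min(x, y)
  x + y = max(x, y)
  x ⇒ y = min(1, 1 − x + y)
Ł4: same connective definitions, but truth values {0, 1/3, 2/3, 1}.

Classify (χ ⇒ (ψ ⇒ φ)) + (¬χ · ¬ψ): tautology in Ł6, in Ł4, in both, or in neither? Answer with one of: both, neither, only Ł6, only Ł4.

In Ł6: at φ = 0, ψ = 1/5, χ = 1 the value is 4/5 — not a tautology.
In Ł4: at φ = 0, ψ = 1/3, χ = 1 the value is 2/3 — not a tautology.

neither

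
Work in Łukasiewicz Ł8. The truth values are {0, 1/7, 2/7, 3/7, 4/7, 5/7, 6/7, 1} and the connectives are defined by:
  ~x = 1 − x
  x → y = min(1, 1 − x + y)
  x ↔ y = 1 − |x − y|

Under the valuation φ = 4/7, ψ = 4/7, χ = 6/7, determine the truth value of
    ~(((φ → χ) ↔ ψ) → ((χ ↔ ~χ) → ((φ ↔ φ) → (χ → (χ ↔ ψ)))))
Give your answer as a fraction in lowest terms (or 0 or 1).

φ → χ = 4/7 → 6/7 = 1
(φ → χ) ↔ ψ = 1 ↔ 4/7 = 4/7
~χ = ~6/7 = 1/7
χ ↔ ~χ = 6/7 ↔ 1/7 = 2/7
φ ↔ φ = 4/7 ↔ 4/7 = 1
χ ↔ ψ = 6/7 ↔ 4/7 = 5/7
χ → (χ ↔ ψ) = 6/7 → 5/7 = 6/7
(φ ↔ φ) → (χ → (χ ↔ ψ)) = 1 → 6/7 = 6/7
(χ ↔ ~χ) → ((φ ↔ φ) → (χ → (χ ↔ ψ))) = 2/7 → 6/7 = 1
((φ → χ) ↔ ψ) → ((χ ↔ ~χ) → ((φ ↔ φ) → (χ → (χ ↔ ψ)))) = 4/7 → 1 = 1
~(((φ → χ) ↔ ψ) → ((χ ↔ ~χ) → ((φ ↔ φ) → (χ → (χ ↔ ψ))))) = ~1 = 0

0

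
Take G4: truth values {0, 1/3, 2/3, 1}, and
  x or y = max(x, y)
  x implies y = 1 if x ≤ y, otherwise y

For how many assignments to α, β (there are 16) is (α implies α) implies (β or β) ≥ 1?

α = 0, β = 0 ↦ 0  <
α = 0, β = 1/3 ↦ 1/3  <
α = 0, β = 2/3 ↦ 2/3  <
α = 0, β = 1 ↦ 1  ≥
α = 1/3, β = 0 ↦ 0  <
α = 1/3, β = 1/3 ↦ 1/3  <
α = 1/3, β = 2/3 ↦ 2/3  <
α = 1/3, β = 1 ↦ 1  ≥
α = 2/3, β = 0 ↦ 0  <
α = 2/3, β = 1/3 ↦ 1/3  <
α = 2/3, β = 2/3 ↦ 2/3  <
α = 2/3, β = 1 ↦ 1  ≥
α = 1, β = 0 ↦ 0  <
α = 1, β = 1/3 ↦ 1/3  <
α = 1, β = 2/3 ↦ 2/3  <
α = 1, β = 1 ↦ 1  ≥
So 4 of the 16 assignments meet the threshold.

4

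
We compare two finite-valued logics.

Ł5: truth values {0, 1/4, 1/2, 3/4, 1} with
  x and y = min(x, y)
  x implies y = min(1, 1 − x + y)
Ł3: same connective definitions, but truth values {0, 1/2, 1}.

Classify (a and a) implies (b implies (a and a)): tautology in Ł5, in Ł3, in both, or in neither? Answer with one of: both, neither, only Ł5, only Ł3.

In Ł5: every assignment gives 1 — tautology.
In Ł3: every assignment gives 1 — tautology.

both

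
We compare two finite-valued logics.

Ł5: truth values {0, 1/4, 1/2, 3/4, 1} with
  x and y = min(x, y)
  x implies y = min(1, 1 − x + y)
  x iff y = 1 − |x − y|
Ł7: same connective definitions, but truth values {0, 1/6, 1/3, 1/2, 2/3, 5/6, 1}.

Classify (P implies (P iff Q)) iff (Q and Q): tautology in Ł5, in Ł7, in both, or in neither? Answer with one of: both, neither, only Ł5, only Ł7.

In Ł5: at P = 0, Q = 0 the value is 0 — not a tautology.
In Ł7: at P = 0, Q = 0 the value is 0 — not a tautology.

neither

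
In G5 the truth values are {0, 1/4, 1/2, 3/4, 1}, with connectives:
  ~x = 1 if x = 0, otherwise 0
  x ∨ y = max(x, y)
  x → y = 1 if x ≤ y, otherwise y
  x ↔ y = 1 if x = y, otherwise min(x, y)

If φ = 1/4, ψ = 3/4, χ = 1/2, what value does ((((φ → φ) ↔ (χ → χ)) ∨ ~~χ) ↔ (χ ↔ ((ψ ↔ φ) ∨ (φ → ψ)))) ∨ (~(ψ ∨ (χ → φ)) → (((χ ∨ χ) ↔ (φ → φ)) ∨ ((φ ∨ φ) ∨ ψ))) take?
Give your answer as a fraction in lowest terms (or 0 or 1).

φ → φ = 1/4 → 1/4 = 1
χ → χ = 1/2 → 1/2 = 1
(φ → φ) ↔ (χ → χ) = 1 ↔ 1 = 1
~χ = ~1/2 = 0
~~χ = ~0 = 1
((φ → φ) ↔ (χ → χ)) ∨ ~~χ = 1 ∨ 1 = 1
ψ ↔ φ = 3/4 ↔ 1/4 = 1/4
φ → ψ = 1/4 → 3/4 = 1
(ψ ↔ φ) ∨ (φ → ψ) = 1/4 ∨ 1 = 1
χ ↔ ((ψ ↔ φ) ∨ (φ → ψ)) = 1/2 ↔ 1 = 1/2
(((φ → φ) ↔ (χ → χ)) ∨ ~~χ) ↔ (χ ↔ ((ψ ↔ φ) ∨ (φ → ψ))) = 1 ↔ 1/2 = 1/2
χ → φ = 1/2 → 1/4 = 1/4
ψ ∨ (χ → φ) = 3/4 ∨ 1/4 = 3/4
~(ψ ∨ (χ → φ)) = ~3/4 = 0
χ ∨ χ = 1/2 ∨ 1/2 = 1/2
φ → φ = 1/4 → 1/4 = 1
(χ ∨ χ) ↔ (φ → φ) = 1/2 ↔ 1 = 1/2
φ ∨ φ = 1/4 ∨ 1/4 = 1/4
(φ ∨ φ) ∨ ψ = 1/4 ∨ 3/4 = 3/4
((χ ∨ χ) ↔ (φ → φ)) ∨ ((φ ∨ φ) ∨ ψ) = 1/2 ∨ 3/4 = 3/4
~(ψ ∨ (χ → φ)) → (((χ ∨ χ) ↔ (φ → φ)) ∨ ((φ ∨ φ) ∨ ψ)) = 0 → 3/4 = 1
((((φ → φ) ↔ (χ → χ)) ∨ ~~χ) ↔ (χ ↔ ((ψ ↔ φ) ∨ (φ → ψ)))) ∨ (~(ψ ∨ (χ → φ)) → (((χ ∨ χ) ↔ (φ → φ)) ∨ ((φ ∨ φ) ∨ ψ))) = 1/2 ∨ 1 = 1

1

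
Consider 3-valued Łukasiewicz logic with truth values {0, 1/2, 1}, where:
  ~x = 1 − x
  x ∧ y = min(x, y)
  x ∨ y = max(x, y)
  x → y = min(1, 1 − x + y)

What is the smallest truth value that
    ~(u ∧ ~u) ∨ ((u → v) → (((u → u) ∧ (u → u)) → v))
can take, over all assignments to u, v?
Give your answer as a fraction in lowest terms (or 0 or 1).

1/2

Take u = 1/2, v = 0:
~u = ~1/2 = 1/2
u ∧ ~u = 1/2 ∧ 1/2 = 1/2
~(u ∧ ~u) = ~1/2 = 1/2
u → v = 1/2 → 0 = 1/2
u → u = 1/2 → 1/2 = 1
u → u = 1/2 → 1/2 = 1
(u → u) ∧ (u → u) = 1 ∧ 1 = 1
((u → u) ∧ (u → u)) → v = 1 → 0 = 0
(u → v) → (((u → u) ∧ (u → u)) → v) = 1/2 → 0 = 1/2
~(u ∧ ~u) ∨ ((u → v) → (((u → u) ∧ (u → u)) → v)) = 1/2 ∨ 1/2 = 1/2
No assignment yields a value below 1/2, so this is the minimum.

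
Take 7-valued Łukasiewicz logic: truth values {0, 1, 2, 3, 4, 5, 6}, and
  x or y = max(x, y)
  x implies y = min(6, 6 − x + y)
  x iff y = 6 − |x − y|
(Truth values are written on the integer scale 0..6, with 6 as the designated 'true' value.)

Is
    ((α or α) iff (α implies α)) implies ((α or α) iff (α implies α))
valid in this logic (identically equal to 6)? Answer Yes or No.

α = 0 ↦ 6
α = 1 ↦ 6
α = 2 ↦ 6
α = 3 ↦ 6
α = 4 ↦ 6
α = 5 ↦ 6
α = 6 ↦ 6
Every assignment gives a value ≥ 6.

Yes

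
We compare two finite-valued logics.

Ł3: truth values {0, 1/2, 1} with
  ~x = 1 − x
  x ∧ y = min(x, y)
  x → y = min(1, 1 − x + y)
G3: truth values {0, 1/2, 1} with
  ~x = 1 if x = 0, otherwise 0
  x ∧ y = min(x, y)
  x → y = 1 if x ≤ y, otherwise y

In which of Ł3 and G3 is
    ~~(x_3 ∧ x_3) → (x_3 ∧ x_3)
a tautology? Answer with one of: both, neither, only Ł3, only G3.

In Ł3: every assignment gives 1 — tautology.
In G3: at x_3 = 1/2 the value is 1/2 — not a tautology.

only Ł3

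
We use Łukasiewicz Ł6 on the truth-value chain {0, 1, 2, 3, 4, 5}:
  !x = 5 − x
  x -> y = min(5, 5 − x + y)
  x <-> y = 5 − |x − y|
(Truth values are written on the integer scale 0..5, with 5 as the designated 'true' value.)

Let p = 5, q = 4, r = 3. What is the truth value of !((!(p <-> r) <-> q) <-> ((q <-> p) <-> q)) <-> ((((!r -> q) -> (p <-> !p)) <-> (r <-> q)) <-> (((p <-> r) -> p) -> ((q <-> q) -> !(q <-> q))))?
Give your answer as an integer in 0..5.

3

p <-> r = 5 <-> 3 = 3
!(p <-> r) = !3 = 2
!(p <-> r) <-> q = 2 <-> 4 = 3
q <-> p = 4 <-> 5 = 4
(q <-> p) <-> q = 4 <-> 4 = 5
(!(p <-> r) <-> q) <-> ((q <-> p) <-> q) = 3 <-> 5 = 3
!((!(p <-> r) <-> q) <-> ((q <-> p) <-> q)) = !3 = 2
!r = !3 = 2
!r -> q = 2 -> 4 = 5
!p = !5 = 0
p <-> !p = 5 <-> 0 = 0
(!r -> q) -> (p <-> !p) = 5 -> 0 = 0
r <-> q = 3 <-> 4 = 4
((!r -> q) -> (p <-> !p)) <-> (r <-> q) = 0 <-> 4 = 1
p <-> r = 5 <-> 3 = 3
(p <-> r) -> p = 3 -> 5 = 5
q <-> q = 4 <-> 4 = 5
q <-> q = 4 <-> 4 = 5
!(q <-> q) = !5 = 0
(q <-> q) -> !(q <-> q) = 5 -> 0 = 0
((p <-> r) -> p) -> ((q <-> q) -> !(q <-> q)) = 5 -> 0 = 0
(((!r -> q) -> (p <-> !p)) <-> (r <-> q)) <-> (((p <-> r) -> p) -> ((q <-> q) -> !(q <-> q))) = 1 <-> 0 = 4
!((!(p <-> r) <-> q) <-> ((q <-> p) <-> q)) <-> ((((!r -> q) -> (p <-> !p)) <-> (r <-> q)) <-> (((p <-> r) -> p) -> ((q <-> q) -> !(q <-> q)))) = 2 <-> 4 = 3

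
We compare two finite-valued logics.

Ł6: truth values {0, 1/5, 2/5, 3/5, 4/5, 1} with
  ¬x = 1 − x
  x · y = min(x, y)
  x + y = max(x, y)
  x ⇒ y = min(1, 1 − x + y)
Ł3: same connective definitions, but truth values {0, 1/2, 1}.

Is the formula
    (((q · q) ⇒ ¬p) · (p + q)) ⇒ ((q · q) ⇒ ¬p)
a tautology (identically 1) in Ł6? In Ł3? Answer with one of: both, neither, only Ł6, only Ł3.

In Ł6: every assignment gives 1 — tautology.
In Ł3: every assignment gives 1 — tautology.

both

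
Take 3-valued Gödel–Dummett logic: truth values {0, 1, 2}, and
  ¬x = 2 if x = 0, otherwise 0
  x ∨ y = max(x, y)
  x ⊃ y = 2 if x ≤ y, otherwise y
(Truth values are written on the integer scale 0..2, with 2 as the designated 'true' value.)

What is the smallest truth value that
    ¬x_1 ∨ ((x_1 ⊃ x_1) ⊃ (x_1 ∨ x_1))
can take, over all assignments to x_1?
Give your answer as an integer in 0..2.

1

Take x_1 = 1:
¬x_1 = ¬1 = 0
x_1 ⊃ x_1 = 1 ⊃ 1 = 2
x_1 ∨ x_1 = 1 ∨ 1 = 1
(x_1 ⊃ x_1) ⊃ (x_1 ∨ x_1) = 2 ⊃ 1 = 1
¬x_1 ∨ ((x_1 ⊃ x_1) ⊃ (x_1 ∨ x_1)) = 0 ∨ 1 = 1
No assignment yields a value below 1, so this is the minimum.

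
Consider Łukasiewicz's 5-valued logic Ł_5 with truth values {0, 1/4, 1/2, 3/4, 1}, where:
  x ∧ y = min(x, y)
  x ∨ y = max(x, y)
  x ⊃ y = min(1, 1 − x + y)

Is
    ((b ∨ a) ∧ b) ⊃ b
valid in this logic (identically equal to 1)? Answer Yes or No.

At a = 3/4, b = 1/2, for instance:
b ∨ a = 1/2 ∨ 3/4 = 3/4
(b ∨ a) ∧ b = 3/4 ∧ 1/2 = 1/2
((b ∨ a) ∧ b) ⊃ b = 1/2 ⊃ 1/2 = 1
and checking the remaining 24 assignments likewise gives ≥ 1 in every case.

Yes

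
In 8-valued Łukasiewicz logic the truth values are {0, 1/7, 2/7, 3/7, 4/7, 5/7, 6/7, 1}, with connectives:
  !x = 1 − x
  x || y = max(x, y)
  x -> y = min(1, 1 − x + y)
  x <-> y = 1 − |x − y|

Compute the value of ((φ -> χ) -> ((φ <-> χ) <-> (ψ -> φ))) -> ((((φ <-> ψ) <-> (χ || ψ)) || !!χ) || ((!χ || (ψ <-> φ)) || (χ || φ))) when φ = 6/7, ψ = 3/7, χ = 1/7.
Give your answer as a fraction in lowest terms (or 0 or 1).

6/7

φ -> χ = 6/7 -> 1/7 = 2/7
φ <-> χ = 6/7 <-> 1/7 = 2/7
ψ -> φ = 3/7 -> 6/7 = 1
(φ <-> χ) <-> (ψ -> φ) = 2/7 <-> 1 = 2/7
(φ -> χ) -> ((φ <-> χ) <-> (ψ -> φ)) = 2/7 -> 2/7 = 1
φ <-> ψ = 6/7 <-> 3/7 = 4/7
χ || ψ = 1/7 || 3/7 = 3/7
(φ <-> ψ) <-> (χ || ψ) = 4/7 <-> 3/7 = 6/7
!χ = !1/7 = 6/7
!!χ = !6/7 = 1/7
((φ <-> ψ) <-> (χ || ψ)) || !!χ = 6/7 || 1/7 = 6/7
!χ = !1/7 = 6/7
ψ <-> φ = 3/7 <-> 6/7 = 4/7
!χ || (ψ <-> φ) = 6/7 || 4/7 = 6/7
χ || φ = 1/7 || 6/7 = 6/7
(!χ || (ψ <-> φ)) || (χ || φ) = 6/7 || 6/7 = 6/7
(((φ <-> ψ) <-> (χ || ψ)) || !!χ) || ((!χ || (ψ <-> φ)) || (χ || φ)) = 6/7 || 6/7 = 6/7
((φ -> χ) -> ((φ <-> χ) <-> (ψ -> φ))) -> ((((φ <-> ψ) <-> (χ || ψ)) || !!χ) || ((!χ || (ψ <-> φ)) || (χ || φ))) = 1 -> 6/7 = 6/7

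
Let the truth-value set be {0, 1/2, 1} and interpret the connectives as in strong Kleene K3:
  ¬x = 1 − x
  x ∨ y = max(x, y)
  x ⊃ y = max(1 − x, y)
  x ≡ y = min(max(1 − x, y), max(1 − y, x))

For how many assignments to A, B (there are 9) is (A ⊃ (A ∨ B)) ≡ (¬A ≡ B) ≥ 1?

2

A = 0, B = 0 ↦ 0  <
A = 0, B = 1/2 ↦ 1/2  <
A = 0, B = 1 ↦ 1  ≥
A = 1/2, B = 0 ↦ 1/2  <
A = 1/2, B = 1/2 ↦ 1/2  <
A = 1/2, B = 1 ↦ 1/2  <
A = 1, B = 0 ↦ 1  ≥
A = 1, B = 1/2 ↦ 1/2  <
A = 1, B = 1 ↦ 0  <
So 2 of the 9 assignments meet the threshold.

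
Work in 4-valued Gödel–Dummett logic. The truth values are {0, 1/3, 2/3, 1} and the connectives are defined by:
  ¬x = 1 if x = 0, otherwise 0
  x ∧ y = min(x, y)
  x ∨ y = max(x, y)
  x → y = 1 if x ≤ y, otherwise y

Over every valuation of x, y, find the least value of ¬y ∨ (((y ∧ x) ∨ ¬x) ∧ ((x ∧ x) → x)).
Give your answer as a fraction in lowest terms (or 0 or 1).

1/3

Take x = 1/3, y = 1/3:
¬y = ¬1/3 = 0
y ∧ x = 1/3 ∧ 1/3 = 1/3
¬x = ¬1/3 = 0
(y ∧ x) ∨ ¬x = 1/3 ∨ 0 = 1/3
x ∧ x = 1/3 ∧ 1/3 = 1/3
(x ∧ x) → x = 1/3 → 1/3 = 1
((y ∧ x) ∨ ¬x) ∧ ((x ∧ x) → x) = 1/3 ∧ 1 = 1/3
¬y ∨ (((y ∧ x) ∨ ¬x) ∧ ((x ∧ x) → x)) = 0 ∨ 1/3 = 1/3
No assignment yields a value below 1/3, so this is the minimum.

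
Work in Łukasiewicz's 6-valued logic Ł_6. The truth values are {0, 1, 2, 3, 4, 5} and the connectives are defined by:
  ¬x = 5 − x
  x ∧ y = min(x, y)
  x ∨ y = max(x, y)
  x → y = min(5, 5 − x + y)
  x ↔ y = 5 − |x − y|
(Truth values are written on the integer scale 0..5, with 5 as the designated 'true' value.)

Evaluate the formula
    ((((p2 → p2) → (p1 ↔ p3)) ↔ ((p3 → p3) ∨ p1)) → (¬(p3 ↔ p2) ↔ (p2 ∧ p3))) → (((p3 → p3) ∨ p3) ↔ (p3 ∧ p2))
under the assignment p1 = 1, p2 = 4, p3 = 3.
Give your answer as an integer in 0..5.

3

p2 → p2 = 4 → 4 = 5
p1 ↔ p3 = 1 ↔ 3 = 3
(p2 → p2) → (p1 ↔ p3) = 5 → 3 = 3
p3 → p3 = 3 → 3 = 5
(p3 → p3) ∨ p1 = 5 ∨ 1 = 5
((p2 → p2) → (p1 ↔ p3)) ↔ ((p3 → p3) ∨ p1) = 3 ↔ 5 = 3
p3 ↔ p2 = 3 ↔ 4 = 4
¬(p3 ↔ p2) = ¬4 = 1
p2 ∧ p3 = 4 ∧ 3 = 3
¬(p3 ↔ p2) ↔ (p2 ∧ p3) = 1 ↔ 3 = 3
(((p2 → p2) → (p1 ↔ p3)) ↔ ((p3 → p3) ∨ p1)) → (¬(p3 ↔ p2) ↔ (p2 ∧ p3)) = 3 → 3 = 5
p3 → p3 = 3 → 3 = 5
(p3 → p3) ∨ p3 = 5 ∨ 3 = 5
p3 ∧ p2 = 3 ∧ 4 = 3
((p3 → p3) ∨ p3) ↔ (p3 ∧ p2) = 5 ↔ 3 = 3
((((p2 → p2) → (p1 ↔ p3)) ↔ ((p3 → p3) ∨ p1)) → (¬(p3 ↔ p2) ↔ (p2 ∧ p3))) → (((p3 → p3) ∨ p3) ↔ (p3 ∧ p2)) = 5 → 3 = 3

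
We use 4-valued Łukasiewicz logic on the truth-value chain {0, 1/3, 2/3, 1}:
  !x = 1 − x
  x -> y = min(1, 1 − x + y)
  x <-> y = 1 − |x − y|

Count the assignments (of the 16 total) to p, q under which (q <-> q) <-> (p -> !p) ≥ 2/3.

p = 0, q = 0 ↦ 1  ≥
p = 0, q = 1/3 ↦ 1  ≥
p = 0, q = 2/3 ↦ 1  ≥
p = 0, q = 1 ↦ 1  ≥
p = 1/3, q = 0 ↦ 1  ≥
p = 1/3, q = 1/3 ↦ 1  ≥
p = 1/3, q = 2/3 ↦ 1  ≥
p = 1/3, q = 1 ↦ 1  ≥
p = 2/3, q = 0 ↦ 2/3  ≥
p = 2/3, q = 1/3 ↦ 2/3  ≥
p = 2/3, q = 2/3 ↦ 2/3  ≥
p = 2/3, q = 1 ↦ 2/3  ≥
p = 1, q = 0 ↦ 0  <
p = 1, q = 1/3 ↦ 0  <
p = 1, q = 2/3 ↦ 0  <
p = 1, q = 1 ↦ 0  <
So 12 of the 16 assignments meet the threshold.

12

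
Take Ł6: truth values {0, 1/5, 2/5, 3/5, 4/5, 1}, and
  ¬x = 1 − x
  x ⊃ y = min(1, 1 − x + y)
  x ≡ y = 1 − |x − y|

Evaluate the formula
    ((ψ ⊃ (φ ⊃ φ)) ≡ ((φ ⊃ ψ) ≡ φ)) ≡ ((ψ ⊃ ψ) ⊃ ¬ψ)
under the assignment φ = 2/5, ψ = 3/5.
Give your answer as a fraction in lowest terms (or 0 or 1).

1

φ ⊃ φ = 2/5 ⊃ 2/5 = 1
ψ ⊃ (φ ⊃ φ) = 3/5 ⊃ 1 = 1
φ ⊃ ψ = 2/5 ⊃ 3/5 = 1
(φ ⊃ ψ) ≡ φ = 1 ≡ 2/5 = 2/5
(ψ ⊃ (φ ⊃ φ)) ≡ ((φ ⊃ ψ) ≡ φ) = 1 ≡ 2/5 = 2/5
ψ ⊃ ψ = 3/5 ⊃ 3/5 = 1
¬ψ = ¬3/5 = 2/5
(ψ ⊃ ψ) ⊃ ¬ψ = 1 ⊃ 2/5 = 2/5
((ψ ⊃ (φ ⊃ φ)) ≡ ((φ ⊃ ψ) ≡ φ)) ≡ ((ψ ⊃ ψ) ⊃ ¬ψ) = 2/5 ≡ 2/5 = 1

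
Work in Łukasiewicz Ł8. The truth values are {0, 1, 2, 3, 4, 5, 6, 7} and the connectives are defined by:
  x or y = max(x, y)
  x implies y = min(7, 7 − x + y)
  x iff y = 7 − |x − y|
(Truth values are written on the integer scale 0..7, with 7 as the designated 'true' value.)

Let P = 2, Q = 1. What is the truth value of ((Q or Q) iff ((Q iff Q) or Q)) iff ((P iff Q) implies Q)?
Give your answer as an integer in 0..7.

6

Q or Q = 1 or 1 = 1
Q iff Q = 1 iff 1 = 7
(Q iff Q) or Q = 7 or 1 = 7
(Q or Q) iff ((Q iff Q) or Q) = 1 iff 7 = 1
P iff Q = 2 iff 1 = 6
(P iff Q) implies Q = 6 implies 1 = 2
((Q or Q) iff ((Q iff Q) or Q)) iff ((P iff Q) implies Q) = 1 iff 2 = 6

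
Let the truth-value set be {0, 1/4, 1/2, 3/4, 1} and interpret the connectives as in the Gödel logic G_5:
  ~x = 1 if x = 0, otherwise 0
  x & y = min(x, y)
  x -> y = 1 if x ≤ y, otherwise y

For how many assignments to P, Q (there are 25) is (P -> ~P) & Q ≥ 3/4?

2

value 1: 1 assignment (counts)
value 3/4: 1 assignment (counts)
value 1/2: 1 assignment
value 1/4: 1 assignment
value 0: 21 assignments
So 2 of the 25 assignments meet the threshold.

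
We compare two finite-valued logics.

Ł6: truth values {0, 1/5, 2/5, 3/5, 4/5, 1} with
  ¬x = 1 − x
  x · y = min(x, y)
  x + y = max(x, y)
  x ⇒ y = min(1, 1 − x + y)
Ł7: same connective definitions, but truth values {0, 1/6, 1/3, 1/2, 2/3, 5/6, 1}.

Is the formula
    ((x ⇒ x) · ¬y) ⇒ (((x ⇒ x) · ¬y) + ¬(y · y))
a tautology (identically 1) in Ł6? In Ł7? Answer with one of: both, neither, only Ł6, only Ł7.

both

In Ł6: every assignment gives 1 — tautology.
In Ł7: every assignment gives 1 — tautology.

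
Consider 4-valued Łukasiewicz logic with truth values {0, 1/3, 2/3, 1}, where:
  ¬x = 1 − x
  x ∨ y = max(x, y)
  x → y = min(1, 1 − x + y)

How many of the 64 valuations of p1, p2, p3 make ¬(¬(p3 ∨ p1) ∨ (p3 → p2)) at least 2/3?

value 1: 4 assignments (counts)
value 2/3: 8 assignments (counts)
value 1/3: 12 assignments
value 0: 40 assignments
So 12 of the 64 assignments meet the threshold.

12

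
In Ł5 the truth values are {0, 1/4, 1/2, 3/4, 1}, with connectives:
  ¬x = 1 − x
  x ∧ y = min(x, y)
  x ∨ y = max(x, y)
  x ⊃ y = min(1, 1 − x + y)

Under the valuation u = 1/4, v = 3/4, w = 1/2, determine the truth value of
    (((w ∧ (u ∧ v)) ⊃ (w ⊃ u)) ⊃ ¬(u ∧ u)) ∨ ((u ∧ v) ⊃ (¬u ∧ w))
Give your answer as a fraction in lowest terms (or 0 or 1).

1

u ∧ v = 1/4 ∧ 3/4 = 1/4
w ∧ (u ∧ v) = 1/2 ∧ 1/4 = 1/4
w ⊃ u = 1/2 ⊃ 1/4 = 3/4
(w ∧ (u ∧ v)) ⊃ (w ⊃ u) = 1/4 ⊃ 3/4 = 1
u ∧ u = 1/4 ∧ 1/4 = 1/4
¬(u ∧ u) = ¬1/4 = 3/4
((w ∧ (u ∧ v)) ⊃ (w ⊃ u)) ⊃ ¬(u ∧ u) = 1 ⊃ 3/4 = 3/4
u ∧ v = 1/4 ∧ 3/4 = 1/4
¬u = ¬1/4 = 3/4
¬u ∧ w = 3/4 ∧ 1/2 = 1/2
(u ∧ v) ⊃ (¬u ∧ w) = 1/4 ⊃ 1/2 = 1
(((w ∧ (u ∧ v)) ⊃ (w ⊃ u)) ⊃ ¬(u ∧ u)) ∨ ((u ∧ v) ⊃ (¬u ∧ w)) = 3/4 ∨ 1 = 1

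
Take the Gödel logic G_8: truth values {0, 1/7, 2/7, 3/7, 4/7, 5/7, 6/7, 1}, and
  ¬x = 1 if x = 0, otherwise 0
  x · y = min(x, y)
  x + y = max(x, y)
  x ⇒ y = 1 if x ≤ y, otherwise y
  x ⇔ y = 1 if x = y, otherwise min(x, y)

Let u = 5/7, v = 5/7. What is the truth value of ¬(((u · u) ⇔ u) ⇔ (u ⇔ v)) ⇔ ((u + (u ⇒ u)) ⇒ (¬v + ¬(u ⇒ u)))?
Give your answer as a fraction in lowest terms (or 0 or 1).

u · u = 5/7 · 5/7 = 5/7
(u · u) ⇔ u = 5/7 ⇔ 5/7 = 1
u ⇔ v = 5/7 ⇔ 5/7 = 1
((u · u) ⇔ u) ⇔ (u ⇔ v) = 1 ⇔ 1 = 1
¬(((u · u) ⇔ u) ⇔ (u ⇔ v)) = ¬1 = 0
u ⇒ u = 5/7 ⇒ 5/7 = 1
u + (u ⇒ u) = 5/7 + 1 = 1
¬v = ¬5/7 = 0
u ⇒ u = 5/7 ⇒ 5/7 = 1
¬(u ⇒ u) = ¬1 = 0
¬v + ¬(u ⇒ u) = 0 + 0 = 0
(u + (u ⇒ u)) ⇒ (¬v + ¬(u ⇒ u)) = 1 ⇒ 0 = 0
¬(((u · u) ⇔ u) ⇔ (u ⇔ v)) ⇔ ((u + (u ⇒ u)) ⇒ (¬v + ¬(u ⇒ u))) = 0 ⇔ 0 = 1

1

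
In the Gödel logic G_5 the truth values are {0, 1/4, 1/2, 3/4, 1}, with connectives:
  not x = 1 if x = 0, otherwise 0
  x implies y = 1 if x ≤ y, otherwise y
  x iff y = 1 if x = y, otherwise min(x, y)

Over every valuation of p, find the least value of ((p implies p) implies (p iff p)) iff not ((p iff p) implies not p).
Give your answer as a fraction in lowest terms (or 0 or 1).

Take p = 0:
p implies p = 0 implies 0 = 1
p iff p = 0 iff 0 = 1
(p implies p) implies (p iff p) = 1 implies 1 = 1
p iff p = 0 iff 0 = 1
not p = not 0 = 1
(p iff p) implies not p = 1 implies 1 = 1
not ((p iff p) implies not p) = not 1 = 0
((p implies p) implies (p iff p)) iff not ((p iff p) implies not p) = 1 iff 0 = 0
No assignment yields a value below 0, so this is the minimum.

0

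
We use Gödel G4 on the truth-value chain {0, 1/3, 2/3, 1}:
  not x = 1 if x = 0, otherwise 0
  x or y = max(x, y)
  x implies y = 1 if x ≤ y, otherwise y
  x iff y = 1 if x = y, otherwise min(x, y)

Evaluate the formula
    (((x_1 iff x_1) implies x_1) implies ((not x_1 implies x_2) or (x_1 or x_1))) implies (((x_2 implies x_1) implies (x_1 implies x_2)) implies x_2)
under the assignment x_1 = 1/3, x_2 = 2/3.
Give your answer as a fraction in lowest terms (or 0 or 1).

2/3

x_1 iff x_1 = 1/3 iff 1/3 = 1
(x_1 iff x_1) implies x_1 = 1 implies 1/3 = 1/3
not x_1 = not 1/3 = 0
not x_1 implies x_2 = 0 implies 2/3 = 1
x_1 or x_1 = 1/3 or 1/3 = 1/3
(not x_1 implies x_2) or (x_1 or x_1) = 1 or 1/3 = 1
((x_1 iff x_1) implies x_1) implies ((not x_1 implies x_2) or (x_1 or x_1)) = 1/3 implies 1 = 1
x_2 implies x_1 = 2/3 implies 1/3 = 1/3
x_1 implies x_2 = 1/3 implies 2/3 = 1
(x_2 implies x_1) implies (x_1 implies x_2) = 1/3 implies 1 = 1
((x_2 implies x_1) implies (x_1 implies x_2)) implies x_2 = 1 implies 2/3 = 2/3
(((x_1 iff x_1) implies x_1) implies ((not x_1 implies x_2) or (x_1 or x_1))) implies (((x_2 implies x_1) implies (x_1 implies x_2)) implies x_2) = 1 implies 2/3 = 2/3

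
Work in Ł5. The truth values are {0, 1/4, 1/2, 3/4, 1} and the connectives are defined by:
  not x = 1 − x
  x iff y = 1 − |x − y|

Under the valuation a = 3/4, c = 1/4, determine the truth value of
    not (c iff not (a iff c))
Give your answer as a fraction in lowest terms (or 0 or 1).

1/4

a iff c = 3/4 iff 1/4 = 1/2
not (a iff c) = not 1/2 = 1/2
c iff not (a iff c) = 1/4 iff 1/2 = 3/4
not (c iff not (a iff c)) = not 3/4 = 1/4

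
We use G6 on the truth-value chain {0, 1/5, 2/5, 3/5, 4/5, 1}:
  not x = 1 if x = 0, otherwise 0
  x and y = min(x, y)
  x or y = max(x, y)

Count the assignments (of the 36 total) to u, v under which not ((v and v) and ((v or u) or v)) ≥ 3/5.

value 1: 6 assignments (counts)
value 0: 30 assignments
So 6 of the 36 assignments meet the threshold.

6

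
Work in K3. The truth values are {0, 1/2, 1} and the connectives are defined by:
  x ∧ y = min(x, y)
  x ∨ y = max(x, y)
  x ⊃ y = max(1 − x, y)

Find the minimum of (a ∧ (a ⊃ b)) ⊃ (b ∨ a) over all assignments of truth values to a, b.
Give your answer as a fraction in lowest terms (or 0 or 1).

1/2

Take a = 1/2, b = 0:
a ⊃ b = 1/2 ⊃ 0 = 1/2
a ∧ (a ⊃ b) = 1/2 ∧ 1/2 = 1/2
b ∨ a = 0 ∨ 1/2 = 1/2
(a ∧ (a ⊃ b)) ⊃ (b ∨ a) = 1/2 ⊃ 1/2 = 1/2
No assignment yields a value below 1/2, so this is the minimum.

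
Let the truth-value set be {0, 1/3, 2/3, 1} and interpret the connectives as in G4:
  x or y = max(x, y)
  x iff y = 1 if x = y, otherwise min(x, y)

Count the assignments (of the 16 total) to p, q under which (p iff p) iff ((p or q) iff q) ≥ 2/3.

p = 0, q = 0 ↦ 1  ≥
p = 0, q = 1/3 ↦ 1  ≥
p = 0, q = 2/3 ↦ 1  ≥
p = 0, q = 1 ↦ 1  ≥
p = 1/3, q = 0 ↦ 0  <
p = 1/3, q = 1/3 ↦ 1  ≥
p = 1/3, q = 2/3 ↦ 1  ≥
p = 1/3, q = 1 ↦ 1  ≥
p = 2/3, q = 0 ↦ 0  <
p = 2/3, q = 1/3 ↦ 1/3  <
p = 2/3, q = 2/3 ↦ 1  ≥
p = 2/3, q = 1 ↦ 1  ≥
p = 1, q = 0 ↦ 0  <
p = 1, q = 1/3 ↦ 1/3  <
p = 1, q = 2/3 ↦ 2/3  ≥
p = 1, q = 1 ↦ 1  ≥
So 11 of the 16 assignments meet the threshold.

11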